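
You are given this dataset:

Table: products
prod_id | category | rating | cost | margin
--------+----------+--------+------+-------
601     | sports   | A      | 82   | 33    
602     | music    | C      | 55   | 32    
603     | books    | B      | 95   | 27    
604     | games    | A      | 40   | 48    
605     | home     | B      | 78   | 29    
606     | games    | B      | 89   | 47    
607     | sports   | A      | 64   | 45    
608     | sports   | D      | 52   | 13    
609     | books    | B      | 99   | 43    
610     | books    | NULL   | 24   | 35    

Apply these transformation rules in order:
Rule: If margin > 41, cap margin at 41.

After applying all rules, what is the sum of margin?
333

Step 1: 4 records have margin > 41
Step 2: These records originally summed to 183
Step 3: After capping: 4 × 41 = 164
Step 4: Unaffected records sum: 169
Step 5: Final sum = 164 + 169 = 333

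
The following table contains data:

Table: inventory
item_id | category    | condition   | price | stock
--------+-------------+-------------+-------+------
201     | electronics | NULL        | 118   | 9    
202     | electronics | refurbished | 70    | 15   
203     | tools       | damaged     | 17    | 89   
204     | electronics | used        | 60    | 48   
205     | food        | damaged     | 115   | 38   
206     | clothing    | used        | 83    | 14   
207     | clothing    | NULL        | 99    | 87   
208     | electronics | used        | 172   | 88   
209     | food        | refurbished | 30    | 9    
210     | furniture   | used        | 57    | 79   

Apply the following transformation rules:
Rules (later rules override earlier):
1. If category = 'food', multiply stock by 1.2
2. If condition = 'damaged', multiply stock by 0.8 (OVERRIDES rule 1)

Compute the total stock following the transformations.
452.4

Step 1: Rule 2 takes priority for records with condition = 'damaged'
  - 2 records: 127 × 0.8 = 101.6
Step 2: Rule 1 applies to remaining records with category = 'food'
  - 1 records: 9 × 1.2 = 10.8
Step 3: Other records unchanged: 340
Step 4: Final sum = 101.6 + 10.8 + 340 = 452.4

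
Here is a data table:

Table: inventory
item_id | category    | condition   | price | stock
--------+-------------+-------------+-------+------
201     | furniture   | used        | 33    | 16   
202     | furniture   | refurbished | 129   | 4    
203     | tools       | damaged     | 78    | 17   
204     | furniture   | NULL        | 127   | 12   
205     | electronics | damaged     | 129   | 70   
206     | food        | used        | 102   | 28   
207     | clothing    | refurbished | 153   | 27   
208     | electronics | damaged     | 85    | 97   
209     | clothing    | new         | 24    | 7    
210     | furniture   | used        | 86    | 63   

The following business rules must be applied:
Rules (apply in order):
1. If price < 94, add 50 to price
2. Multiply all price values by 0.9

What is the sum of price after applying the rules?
1076.4

Step 1: Apply Rule 1 - Add 50 to records with price < 94
  - 5 records affected: 306 + (5 × 50) = 556
  - Unaffected records: 640
  - Sum after Rule 1: 1196
Step 2: Apply Rule 2 - Multiply all by 0.9
  - 1196 × 0.9 = 1076.4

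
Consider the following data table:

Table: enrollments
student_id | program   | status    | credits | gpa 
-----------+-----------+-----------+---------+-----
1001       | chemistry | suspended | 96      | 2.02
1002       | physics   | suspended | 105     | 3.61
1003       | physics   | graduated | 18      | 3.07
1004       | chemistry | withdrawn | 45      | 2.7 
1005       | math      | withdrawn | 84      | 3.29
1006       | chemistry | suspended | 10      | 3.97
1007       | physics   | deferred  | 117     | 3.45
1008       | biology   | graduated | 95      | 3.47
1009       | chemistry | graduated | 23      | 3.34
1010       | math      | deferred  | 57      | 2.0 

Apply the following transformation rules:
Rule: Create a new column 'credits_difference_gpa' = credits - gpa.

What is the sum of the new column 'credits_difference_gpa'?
619.08

Step 1: For each record, compute credits - gpa
Example calculations:
  96 - 2.02 = 93.98
  105 - 3.61 = 101.39
  18 - 3.07 = 14.93
  ...
Step 2: Sum all derived values
Step 3: Total = 619.08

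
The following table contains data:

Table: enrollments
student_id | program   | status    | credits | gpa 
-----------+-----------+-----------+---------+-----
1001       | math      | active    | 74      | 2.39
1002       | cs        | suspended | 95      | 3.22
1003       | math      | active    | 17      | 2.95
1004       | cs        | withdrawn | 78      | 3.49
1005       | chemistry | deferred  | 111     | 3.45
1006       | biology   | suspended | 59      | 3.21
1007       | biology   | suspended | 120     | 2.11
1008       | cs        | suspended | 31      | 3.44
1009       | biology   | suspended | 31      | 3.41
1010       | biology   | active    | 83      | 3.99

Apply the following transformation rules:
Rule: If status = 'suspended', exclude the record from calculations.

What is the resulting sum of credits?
363

Step 1: Identify records where status = 'suspended'
Step 2: The excluded records sum to 336
Step 3: Original total credits = 699
Step 4: Remaining total = 699 - 336 = 363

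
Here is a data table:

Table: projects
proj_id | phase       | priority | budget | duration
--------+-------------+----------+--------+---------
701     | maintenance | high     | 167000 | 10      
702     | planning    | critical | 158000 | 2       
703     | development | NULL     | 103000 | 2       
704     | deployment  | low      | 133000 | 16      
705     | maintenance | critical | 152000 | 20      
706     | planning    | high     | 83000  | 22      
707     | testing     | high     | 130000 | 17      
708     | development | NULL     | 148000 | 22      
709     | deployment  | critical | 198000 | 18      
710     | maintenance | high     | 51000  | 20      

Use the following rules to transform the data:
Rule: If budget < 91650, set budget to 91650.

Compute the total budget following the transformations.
1372300

Step 1: 2 records have budget < 91650
Step 2: These records originally summed to 134000
Step 3: After setting to minimum: 2 × 91650 = 183300
Step 4: Unaffected records sum: 1189000
Step 5: Final sum = 183300 + 1189000 = 1372300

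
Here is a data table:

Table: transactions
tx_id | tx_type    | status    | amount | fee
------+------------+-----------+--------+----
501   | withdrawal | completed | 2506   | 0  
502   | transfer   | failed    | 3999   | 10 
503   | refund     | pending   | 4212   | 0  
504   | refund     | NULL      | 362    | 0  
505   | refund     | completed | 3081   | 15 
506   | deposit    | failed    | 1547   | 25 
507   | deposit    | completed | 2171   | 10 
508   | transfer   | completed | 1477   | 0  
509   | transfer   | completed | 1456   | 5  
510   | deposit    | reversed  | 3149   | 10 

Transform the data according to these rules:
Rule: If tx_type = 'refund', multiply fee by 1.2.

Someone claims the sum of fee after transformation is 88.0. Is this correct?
No, the correct result is 78.0.

Step 1: Calculate the correct sum after transformation
Step 2: Apply multiplier 1.2 to records where tx_type = 'refund'
Step 3: Correct result = 78.0
Step 4: Claimed result = 88.0
Step 5: 78.0 ≠ 88.0
Conclusion: The claimed result is incorrect. The correct answer is 78.0.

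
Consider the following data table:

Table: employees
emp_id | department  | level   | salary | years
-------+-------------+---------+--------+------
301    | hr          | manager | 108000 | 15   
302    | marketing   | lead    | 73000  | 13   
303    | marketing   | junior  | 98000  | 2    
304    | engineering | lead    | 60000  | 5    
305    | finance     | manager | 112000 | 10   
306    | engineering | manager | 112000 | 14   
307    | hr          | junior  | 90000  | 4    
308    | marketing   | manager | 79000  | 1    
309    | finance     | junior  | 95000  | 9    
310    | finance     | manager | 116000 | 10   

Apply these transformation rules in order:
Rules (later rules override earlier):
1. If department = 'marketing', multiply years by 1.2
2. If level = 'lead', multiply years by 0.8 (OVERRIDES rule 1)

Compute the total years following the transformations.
80.0

Step 1: Rule 2 takes priority for records with level = 'lead'
  - 2 records: 18 × 0.8 = 14.4
Step 2: Rule 1 applies to remaining records with department = 'marketing'
  - 2 records: 3 × 1.2 = 3.6
Step 3: Other records unchanged: 62
Step 4: Final sum = 14.4 + 3.6 + 62 = 80.0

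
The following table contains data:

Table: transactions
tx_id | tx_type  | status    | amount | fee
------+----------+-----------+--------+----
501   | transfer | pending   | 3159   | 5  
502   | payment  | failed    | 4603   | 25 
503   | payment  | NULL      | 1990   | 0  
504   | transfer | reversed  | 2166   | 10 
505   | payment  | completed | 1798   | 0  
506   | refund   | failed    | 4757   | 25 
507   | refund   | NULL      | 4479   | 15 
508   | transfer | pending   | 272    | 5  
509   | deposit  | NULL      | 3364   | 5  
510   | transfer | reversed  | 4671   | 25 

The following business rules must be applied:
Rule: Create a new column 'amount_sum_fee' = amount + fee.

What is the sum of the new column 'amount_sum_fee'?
31374

Step 1: For each record, compute amount + fee
Example calculations:
  3159 + 5 = 3164
  4603 + 25 = 4628
  1990 + 0 = 1990
  ...
Step 2: Sum all derived values
Step 3: Total = 31374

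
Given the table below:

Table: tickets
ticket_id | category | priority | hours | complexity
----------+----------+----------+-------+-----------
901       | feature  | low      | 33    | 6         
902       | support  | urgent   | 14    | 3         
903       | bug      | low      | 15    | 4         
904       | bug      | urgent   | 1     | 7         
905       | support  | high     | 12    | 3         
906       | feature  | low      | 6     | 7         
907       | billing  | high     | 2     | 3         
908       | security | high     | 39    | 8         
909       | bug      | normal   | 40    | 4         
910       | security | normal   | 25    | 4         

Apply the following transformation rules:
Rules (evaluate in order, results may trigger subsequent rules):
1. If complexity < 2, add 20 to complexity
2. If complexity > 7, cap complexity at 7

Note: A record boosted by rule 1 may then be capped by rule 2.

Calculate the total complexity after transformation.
48

Step 1: Apply rule 1 to records with complexity < 2
  - 0 records get bonus of 20
  - Of these, 0 records then exceed 7 and get capped
Step 2: Apply rule 2 to records with complexity > 7
  - 1 records (original) are capped
Step 3: Calculate final sum = 48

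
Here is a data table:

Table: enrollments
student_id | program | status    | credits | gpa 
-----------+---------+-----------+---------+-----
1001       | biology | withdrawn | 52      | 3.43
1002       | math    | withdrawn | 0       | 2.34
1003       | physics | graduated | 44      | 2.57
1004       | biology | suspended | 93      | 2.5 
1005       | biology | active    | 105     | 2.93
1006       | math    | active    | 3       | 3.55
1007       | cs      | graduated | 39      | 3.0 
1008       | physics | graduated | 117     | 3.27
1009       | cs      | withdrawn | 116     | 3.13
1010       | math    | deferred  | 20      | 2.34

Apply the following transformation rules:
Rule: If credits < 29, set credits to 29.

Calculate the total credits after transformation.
653

Step 1: 3 records have credits < 29
Step 2: These records originally summed to 23
Step 3: After setting to minimum: 3 × 29 = 87
Step 4: Unaffected records sum: 566
Step 5: Final sum = 87 + 566 = 653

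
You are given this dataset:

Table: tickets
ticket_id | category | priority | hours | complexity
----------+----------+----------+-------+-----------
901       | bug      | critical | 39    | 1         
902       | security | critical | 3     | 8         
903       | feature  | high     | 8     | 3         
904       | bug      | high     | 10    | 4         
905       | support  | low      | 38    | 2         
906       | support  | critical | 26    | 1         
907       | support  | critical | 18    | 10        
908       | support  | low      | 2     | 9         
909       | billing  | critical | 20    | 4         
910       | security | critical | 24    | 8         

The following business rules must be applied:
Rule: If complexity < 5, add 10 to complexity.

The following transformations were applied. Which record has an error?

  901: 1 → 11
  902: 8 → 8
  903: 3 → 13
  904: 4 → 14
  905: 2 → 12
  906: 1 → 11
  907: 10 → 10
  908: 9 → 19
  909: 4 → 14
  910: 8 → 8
Record 908 has an error. The correct transformed value should be 9, not 19.

Step 1: Check each record against the rule
Step 2: Record 908 has complexity = 9
Step 3: Since 9 >= 5, the bonus should not have been applied
Step 4: Correct value = 9, but claimed value = 19
Conclusion: Record 908 has the error.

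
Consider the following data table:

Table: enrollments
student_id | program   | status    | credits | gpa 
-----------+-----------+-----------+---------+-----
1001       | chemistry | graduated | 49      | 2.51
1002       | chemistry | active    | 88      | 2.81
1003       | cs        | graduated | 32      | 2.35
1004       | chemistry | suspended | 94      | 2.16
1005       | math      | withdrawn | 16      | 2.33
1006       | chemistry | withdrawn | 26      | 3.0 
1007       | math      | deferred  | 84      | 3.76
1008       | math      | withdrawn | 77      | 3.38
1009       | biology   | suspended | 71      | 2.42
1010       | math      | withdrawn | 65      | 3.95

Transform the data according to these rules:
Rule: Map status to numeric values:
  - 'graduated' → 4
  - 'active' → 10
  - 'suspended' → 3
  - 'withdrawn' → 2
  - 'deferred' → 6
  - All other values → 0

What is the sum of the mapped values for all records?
38

Step 1: Apply mapping to each record
Step 2: Count by status:
  'graduated': 2 records × 4 = 8
  'active': 1 records × 10 = 10
  'suspended': 2 records × 3 = 6
  'withdrawn': 4 records × 2 = 8
  'deferred': 1 records × 6 = 6
Step 3: Sum all mapped values = 38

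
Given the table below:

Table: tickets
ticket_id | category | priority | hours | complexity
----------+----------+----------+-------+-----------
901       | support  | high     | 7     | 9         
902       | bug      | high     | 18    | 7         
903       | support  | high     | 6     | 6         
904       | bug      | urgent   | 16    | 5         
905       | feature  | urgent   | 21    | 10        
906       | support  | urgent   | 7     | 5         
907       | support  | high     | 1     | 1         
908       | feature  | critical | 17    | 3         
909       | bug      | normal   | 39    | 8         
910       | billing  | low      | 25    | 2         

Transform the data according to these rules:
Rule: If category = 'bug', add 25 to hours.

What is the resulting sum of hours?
232

Step 1: Count records where category = 'bug': 3
Step 2: Total bonus added: 3 × 25 = 75
Step 3: Original sum of hours: 157
Step 4: Final sum = 157 + 75 = 232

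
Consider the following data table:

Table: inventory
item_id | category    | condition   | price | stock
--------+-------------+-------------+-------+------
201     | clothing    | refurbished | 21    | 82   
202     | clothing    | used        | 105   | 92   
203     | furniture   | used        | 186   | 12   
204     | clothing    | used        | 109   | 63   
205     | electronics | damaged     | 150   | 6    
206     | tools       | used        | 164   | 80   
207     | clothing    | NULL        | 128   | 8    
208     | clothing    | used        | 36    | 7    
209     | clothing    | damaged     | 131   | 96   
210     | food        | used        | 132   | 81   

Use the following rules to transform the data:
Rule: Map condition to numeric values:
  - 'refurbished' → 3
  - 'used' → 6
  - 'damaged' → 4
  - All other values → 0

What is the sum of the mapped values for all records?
47

Step 1: Apply mapping to each record
Step 2: Count by status:
  'refurbished': 1 records × 3 = 3
  'used': 6 records × 6 = 36
  'damaged': 2 records × 4 = 8
Step 3: Sum all mapped values = 47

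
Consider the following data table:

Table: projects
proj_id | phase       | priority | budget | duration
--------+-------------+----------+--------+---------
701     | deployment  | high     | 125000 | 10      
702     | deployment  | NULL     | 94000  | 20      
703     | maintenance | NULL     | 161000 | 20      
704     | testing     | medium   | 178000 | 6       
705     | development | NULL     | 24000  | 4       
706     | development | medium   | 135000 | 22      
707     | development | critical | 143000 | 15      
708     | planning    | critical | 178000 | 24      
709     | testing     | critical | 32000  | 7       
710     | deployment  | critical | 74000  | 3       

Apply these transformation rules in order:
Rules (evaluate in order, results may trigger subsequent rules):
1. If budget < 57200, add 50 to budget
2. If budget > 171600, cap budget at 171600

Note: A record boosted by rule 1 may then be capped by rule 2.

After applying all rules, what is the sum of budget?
1131300

Step 1: Apply rule 1 to records with budget < 57200
  - 2 records get bonus of 50
  - Of these, 0 records then exceed 171600 and get capped
Step 2: Apply rule 2 to records with budget > 171600
  - 2 records (original) are capped
Step 3: Calculate final sum = 1131300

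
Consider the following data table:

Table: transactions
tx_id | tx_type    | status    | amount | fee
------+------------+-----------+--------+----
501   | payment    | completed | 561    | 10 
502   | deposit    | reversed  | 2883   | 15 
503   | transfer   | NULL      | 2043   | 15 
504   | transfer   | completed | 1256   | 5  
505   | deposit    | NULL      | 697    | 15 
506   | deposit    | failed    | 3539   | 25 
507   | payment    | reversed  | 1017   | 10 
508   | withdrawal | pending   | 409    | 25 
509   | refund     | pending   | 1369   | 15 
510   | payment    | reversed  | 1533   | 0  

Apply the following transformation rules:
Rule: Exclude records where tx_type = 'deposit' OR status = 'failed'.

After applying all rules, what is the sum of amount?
8188

Step 1: Find records where tx_type = 'deposit' OR status = 'failed'
Step 2: 3 records match, summing to 7119
Step 3: Original sum: 15307
Step 4: Remaining sum = 15307 - 7119 = 8188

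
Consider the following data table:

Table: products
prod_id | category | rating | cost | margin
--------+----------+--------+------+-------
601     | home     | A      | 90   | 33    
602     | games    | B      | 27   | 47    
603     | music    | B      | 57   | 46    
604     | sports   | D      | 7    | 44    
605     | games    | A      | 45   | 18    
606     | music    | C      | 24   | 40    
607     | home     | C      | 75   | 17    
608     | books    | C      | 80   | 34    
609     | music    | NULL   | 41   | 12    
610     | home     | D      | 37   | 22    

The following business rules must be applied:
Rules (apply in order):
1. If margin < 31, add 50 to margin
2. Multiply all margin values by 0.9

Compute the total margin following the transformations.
461.7

Step 1: Apply Rule 1 - Add 50 to records with margin < 31
  - 4 records affected: 69 + (4 × 50) = 269
  - Unaffected records: 244
  - Sum after Rule 1: 513
Step 2: Apply Rule 2 - Multiply all by 0.9
  - 513 × 0.9 = 461.7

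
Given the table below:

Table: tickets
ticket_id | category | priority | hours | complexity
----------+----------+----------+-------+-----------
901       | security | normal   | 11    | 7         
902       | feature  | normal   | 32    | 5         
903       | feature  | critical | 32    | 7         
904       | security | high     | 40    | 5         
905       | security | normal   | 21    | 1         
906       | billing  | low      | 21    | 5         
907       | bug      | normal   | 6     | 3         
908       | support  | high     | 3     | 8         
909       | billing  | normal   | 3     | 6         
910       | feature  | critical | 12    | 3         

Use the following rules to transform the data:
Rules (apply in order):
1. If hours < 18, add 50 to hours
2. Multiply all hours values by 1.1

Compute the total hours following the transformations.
474.1

Step 1: Apply Rule 1 - Add 50 to records with hours < 18
  - 5 records affected: 35 + (5 × 50) = 285
  - Unaffected records: 146
  - Sum after Rule 1: 431
Step 2: Apply Rule 2 - Multiply all by 1.1
  - 431 × 1.1 = 474.1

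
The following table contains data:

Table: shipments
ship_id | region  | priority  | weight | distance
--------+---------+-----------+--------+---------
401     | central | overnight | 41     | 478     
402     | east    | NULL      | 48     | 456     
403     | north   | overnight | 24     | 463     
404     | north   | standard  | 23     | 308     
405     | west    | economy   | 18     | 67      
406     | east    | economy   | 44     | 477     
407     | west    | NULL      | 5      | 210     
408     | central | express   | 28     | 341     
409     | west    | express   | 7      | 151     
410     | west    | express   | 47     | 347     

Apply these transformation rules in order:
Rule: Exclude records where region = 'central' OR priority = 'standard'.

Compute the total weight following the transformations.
193

Step 1: Find records where region = 'central' OR priority = 'standard'
Step 2: 3 records match, summing to 92
Step 3: Original sum: 285
Step 4: Remaining sum = 285 - 92 = 193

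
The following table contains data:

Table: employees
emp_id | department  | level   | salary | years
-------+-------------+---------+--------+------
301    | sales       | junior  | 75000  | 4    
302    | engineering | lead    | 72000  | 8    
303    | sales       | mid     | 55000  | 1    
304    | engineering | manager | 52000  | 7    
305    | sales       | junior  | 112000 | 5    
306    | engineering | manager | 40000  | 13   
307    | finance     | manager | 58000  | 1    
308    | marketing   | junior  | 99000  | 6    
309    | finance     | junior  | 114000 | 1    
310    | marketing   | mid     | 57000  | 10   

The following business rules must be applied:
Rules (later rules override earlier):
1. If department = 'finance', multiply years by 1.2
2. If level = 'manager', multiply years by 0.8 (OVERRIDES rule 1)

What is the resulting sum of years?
52.0

Step 1: Rule 2 takes priority for records with level = 'manager'
  - 3 records: 21 × 0.8 = 16.8
Step 2: Rule 1 applies to remaining records with department = 'finance'
  - 1 records: 1 × 1.2 = 1.2
Step 3: Other records unchanged: 34
Step 4: Final sum = 16.8 + 1.2 + 34 = 52.0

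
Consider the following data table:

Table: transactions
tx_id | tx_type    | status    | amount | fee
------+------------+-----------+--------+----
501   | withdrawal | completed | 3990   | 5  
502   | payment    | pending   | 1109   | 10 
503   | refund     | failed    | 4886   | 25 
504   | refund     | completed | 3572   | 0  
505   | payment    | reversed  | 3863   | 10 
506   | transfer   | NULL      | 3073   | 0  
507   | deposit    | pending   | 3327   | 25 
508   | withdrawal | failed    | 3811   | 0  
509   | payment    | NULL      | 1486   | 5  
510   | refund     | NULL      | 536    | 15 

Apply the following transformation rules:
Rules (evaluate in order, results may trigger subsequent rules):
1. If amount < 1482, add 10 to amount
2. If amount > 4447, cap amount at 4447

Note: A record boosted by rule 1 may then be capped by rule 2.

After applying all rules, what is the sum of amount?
29234

Step 1: Apply rule 1 to records with amount < 1482
  - 2 records get bonus of 10
  - Of these, 0 records then exceed 4447 and get capped
Step 2: Apply rule 2 to records with amount > 4447
  - 1 records (original) are capped
Step 3: Calculate final sum = 29234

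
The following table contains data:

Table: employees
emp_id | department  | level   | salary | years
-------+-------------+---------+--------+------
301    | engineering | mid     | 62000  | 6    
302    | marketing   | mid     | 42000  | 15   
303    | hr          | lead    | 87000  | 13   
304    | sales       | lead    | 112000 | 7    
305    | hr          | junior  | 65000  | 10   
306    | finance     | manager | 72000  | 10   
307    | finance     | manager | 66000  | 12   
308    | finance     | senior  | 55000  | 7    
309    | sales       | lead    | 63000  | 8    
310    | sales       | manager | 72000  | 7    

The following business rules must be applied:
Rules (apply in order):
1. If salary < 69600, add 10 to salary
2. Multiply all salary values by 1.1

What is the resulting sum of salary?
765666.0

Step 1: Apply Rule 1 - Add 10 to records with salary < 69600
  - 6 records affected: 353000 + (6 × 10) = 353060
  - Unaffected records: 343000
  - Sum after Rule 1: 696060
Step 2: Apply Rule 2 - Multiply all by 1.1
  - 696060 × 1.1 = 765666.0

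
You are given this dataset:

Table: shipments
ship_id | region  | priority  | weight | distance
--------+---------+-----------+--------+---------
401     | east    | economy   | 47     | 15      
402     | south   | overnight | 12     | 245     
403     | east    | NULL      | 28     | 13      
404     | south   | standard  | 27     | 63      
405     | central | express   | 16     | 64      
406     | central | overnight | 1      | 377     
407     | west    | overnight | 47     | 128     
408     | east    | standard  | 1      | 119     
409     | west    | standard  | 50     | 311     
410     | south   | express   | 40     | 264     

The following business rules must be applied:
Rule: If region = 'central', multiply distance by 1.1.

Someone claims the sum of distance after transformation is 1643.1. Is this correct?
Yes, the result is correct.

Step 1: Calculate the correct sum after transformation
Step 2: Apply multiplier 1.1 to records where region = 'central'
Step 3: Correct result = 1643.1
Step 4: Claimed result = 1643.1
Step 5: 1643.1 = 1643.1 ✓
Conclusion: The claimed result is correct.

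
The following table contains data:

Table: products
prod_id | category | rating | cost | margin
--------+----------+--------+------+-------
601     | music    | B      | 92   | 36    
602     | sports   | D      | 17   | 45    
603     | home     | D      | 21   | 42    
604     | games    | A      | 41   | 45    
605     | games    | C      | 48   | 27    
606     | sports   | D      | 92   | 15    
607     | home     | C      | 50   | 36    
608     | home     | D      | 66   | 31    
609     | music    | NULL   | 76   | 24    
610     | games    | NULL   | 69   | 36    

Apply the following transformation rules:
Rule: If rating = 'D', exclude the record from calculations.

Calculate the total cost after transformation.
376

Step 1: Identify records where rating = 'D'
Step 2: The excluded records sum to 196
Step 3: Original total cost = 572
Step 4: Remaining total = 572 - 196 = 376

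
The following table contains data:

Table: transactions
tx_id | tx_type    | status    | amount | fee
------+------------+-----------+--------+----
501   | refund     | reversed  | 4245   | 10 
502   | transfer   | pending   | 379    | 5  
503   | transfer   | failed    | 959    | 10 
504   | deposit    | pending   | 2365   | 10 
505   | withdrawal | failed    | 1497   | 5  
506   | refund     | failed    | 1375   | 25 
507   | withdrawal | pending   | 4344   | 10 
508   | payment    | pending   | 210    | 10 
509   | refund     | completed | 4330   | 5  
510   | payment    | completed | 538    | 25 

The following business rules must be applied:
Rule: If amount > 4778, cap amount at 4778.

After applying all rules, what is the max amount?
4344

Step 1: Original maximum amount = 4344
Step 2: Check cap of 4778 against maximum
Step 3: No records exceed the cap (max 4344 <= cap 4778), so no capping applies
Step 4: Maximum after transformation = 4344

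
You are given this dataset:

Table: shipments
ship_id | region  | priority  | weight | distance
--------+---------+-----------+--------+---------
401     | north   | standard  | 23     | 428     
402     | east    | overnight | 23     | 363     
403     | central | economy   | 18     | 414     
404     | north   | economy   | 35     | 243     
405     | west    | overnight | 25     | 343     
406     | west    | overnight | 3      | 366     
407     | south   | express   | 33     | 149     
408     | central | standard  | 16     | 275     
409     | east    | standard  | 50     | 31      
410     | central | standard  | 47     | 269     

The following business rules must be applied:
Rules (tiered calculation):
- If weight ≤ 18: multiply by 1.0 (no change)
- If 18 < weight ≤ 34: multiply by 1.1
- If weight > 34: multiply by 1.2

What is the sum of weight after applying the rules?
309.8

Step 1: Tier 1 (weight ≤ 18): 3 records, sum = 37 × 1.0 = 37.0
Step 2: Tier 2 (18 < weight ≤ 34): 4 records, sum = 104 × 1.1 = 114.4
Step 3: Tier 3 (weight > 34): 3 records, sum = 132 × 1.2 = 158.4
Step 4: Final sum = 37.0 + 114.4 + 158.4 = 309.8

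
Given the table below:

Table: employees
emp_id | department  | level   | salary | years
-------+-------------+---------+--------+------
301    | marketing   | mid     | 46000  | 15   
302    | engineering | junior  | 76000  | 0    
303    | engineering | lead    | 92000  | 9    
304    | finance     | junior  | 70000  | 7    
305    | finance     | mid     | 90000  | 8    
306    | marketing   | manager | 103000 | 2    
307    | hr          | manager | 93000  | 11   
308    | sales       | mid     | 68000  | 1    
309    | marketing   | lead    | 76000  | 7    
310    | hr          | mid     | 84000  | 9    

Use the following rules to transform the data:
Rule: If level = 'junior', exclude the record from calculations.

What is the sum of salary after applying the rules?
652000

Step 1: Identify records where level = 'junior'
Step 2: The excluded records sum to 146000
Step 3: Original total salary = 798000
Step 4: Remaining total = 798000 - 146000 = 652000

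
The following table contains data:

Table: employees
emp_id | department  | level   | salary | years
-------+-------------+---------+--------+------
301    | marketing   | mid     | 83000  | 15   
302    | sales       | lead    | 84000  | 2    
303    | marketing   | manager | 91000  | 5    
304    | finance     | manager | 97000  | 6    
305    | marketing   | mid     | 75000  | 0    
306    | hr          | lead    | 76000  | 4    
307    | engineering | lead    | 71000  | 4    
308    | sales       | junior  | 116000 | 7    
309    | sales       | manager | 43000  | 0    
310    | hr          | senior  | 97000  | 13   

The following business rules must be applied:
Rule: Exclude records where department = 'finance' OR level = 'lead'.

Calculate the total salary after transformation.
505000

Step 1: Find records where department = 'finance' OR level = 'lead'
Step 2: 4 records match, summing to 328000
Step 3: Original sum: 833000
Step 4: Remaining sum = 833000 - 328000 = 505000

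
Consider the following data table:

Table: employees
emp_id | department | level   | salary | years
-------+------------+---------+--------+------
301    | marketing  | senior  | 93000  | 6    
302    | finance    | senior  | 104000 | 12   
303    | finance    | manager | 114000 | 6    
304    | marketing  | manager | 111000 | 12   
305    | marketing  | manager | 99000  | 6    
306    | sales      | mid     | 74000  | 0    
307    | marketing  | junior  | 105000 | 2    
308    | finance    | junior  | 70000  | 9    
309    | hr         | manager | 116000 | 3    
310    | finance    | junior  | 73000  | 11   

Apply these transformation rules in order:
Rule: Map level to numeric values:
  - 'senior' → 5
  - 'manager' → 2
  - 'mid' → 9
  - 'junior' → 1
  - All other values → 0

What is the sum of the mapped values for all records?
30

Step 1: Apply mapping to each record
Step 2: Count by status:
  'senior': 2 records × 5 = 10
  'manager': 4 records × 2 = 8
  'mid': 1 records × 9 = 9
  'junior': 3 records × 1 = 3
Step 3: Sum all mapped values = 30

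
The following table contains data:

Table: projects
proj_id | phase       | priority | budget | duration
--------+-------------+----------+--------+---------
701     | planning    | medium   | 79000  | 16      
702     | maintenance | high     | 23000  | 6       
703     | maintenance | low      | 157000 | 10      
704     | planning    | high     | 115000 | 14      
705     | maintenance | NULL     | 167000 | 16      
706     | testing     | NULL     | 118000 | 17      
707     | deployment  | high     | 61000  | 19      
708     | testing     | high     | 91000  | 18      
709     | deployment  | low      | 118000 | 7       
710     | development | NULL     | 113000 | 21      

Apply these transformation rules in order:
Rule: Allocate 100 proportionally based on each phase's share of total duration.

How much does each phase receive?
deployment: 18.06, development: 14.58, maintenance: 22.22, planning: 20.83, testing: 24.31

Step 1: Calculate total duration = 144
Step 2: Calculate each phase's proportion:
  deployment: 26/144 = 18.06% → 18.06
  development: 21/144 = 14.58% → 14.58
  maintenance: 32/144 = 22.22% → 22.22
  planning: 30/144 = 20.83% → 20.83
  testing: 35/144 = 24.31% → 24.31
Step 3: Verify: sum of allocations ≈ 100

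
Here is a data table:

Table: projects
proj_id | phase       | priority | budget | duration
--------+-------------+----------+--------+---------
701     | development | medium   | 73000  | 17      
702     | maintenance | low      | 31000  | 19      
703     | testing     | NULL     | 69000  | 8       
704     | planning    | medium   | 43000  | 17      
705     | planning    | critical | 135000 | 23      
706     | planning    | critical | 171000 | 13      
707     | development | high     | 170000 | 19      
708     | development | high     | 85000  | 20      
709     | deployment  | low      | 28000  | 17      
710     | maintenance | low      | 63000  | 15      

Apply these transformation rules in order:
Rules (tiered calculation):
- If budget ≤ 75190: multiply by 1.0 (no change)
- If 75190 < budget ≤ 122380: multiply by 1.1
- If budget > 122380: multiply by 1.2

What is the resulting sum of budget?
971700.0

Step 1: Tier 1 (budget ≤ 75190): 6 records, sum = 307000 × 1.0 = 307000.0
Step 2: Tier 2 (75190 < budget ≤ 122380): 1 records, sum = 85000 × 1.1 = 93500.0
Step 3: Tier 3 (budget > 122380): 3 records, sum = 476000 × 1.2 = 571200.0
Step 4: Final sum = 307000.0 + 93500.0 + 571200.0 = 971700.0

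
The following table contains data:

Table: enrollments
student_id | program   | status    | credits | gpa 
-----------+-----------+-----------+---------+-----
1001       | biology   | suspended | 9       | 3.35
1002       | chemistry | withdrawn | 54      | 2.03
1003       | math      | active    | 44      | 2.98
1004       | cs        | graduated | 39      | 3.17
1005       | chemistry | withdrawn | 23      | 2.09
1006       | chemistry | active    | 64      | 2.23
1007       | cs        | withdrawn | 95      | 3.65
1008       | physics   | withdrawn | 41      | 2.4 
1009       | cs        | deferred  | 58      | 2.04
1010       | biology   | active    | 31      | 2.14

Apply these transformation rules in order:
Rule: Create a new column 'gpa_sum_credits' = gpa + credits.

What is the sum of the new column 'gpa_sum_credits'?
484.08

Step 1: For each record, compute gpa + credits
Example calculations:
  3.35 + 9 = 12.35
  2.03 + 54 = 56.03
  2.98 + 44 = 46.98
  ...
Step 2: Sum all derived values
Step 3: Total = 484.08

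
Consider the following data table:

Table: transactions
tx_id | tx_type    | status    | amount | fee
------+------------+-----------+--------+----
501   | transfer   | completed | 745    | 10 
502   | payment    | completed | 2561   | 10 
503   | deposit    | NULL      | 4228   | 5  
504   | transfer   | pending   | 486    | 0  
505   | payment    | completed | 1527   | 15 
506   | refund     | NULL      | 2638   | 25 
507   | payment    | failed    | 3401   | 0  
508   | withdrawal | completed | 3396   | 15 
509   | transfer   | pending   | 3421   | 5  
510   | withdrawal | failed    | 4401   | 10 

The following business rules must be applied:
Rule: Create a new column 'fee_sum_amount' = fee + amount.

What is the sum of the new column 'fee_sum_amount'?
26899

Step 1: For each record, compute fee + amount
Example calculations:
  10 + 745 = 755
  10 + 2561 = 2571
  5 + 4228 = 4233
  ...
Step 2: Sum all derived values
Step 3: Total = 26899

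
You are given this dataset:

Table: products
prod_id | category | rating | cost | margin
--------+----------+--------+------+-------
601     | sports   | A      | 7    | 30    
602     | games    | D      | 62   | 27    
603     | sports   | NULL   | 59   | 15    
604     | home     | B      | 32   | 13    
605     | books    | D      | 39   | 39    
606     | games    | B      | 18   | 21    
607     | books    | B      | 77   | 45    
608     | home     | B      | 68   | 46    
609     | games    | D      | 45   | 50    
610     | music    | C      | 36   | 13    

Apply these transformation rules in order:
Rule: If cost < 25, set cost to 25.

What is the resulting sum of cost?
468

Step 1: 2 records have cost < 25
Step 2: These records originally summed to 25
Step 3: After setting to minimum: 2 × 25 = 50
Step 4: Unaffected records sum: 418
Step 5: Final sum = 50 + 418 = 468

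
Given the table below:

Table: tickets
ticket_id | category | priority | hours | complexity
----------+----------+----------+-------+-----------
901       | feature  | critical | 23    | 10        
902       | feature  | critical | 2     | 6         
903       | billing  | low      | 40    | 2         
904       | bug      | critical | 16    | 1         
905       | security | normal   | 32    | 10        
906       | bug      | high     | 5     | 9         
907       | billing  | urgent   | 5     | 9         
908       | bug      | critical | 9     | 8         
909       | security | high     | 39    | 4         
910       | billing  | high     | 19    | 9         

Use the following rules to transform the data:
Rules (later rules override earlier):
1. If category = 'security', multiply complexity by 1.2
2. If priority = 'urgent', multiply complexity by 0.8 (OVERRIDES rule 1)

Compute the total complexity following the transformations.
69.0

Step 1: Rule 2 takes priority for records with priority = 'urgent'
  - 1 records: 9 × 0.8 = 7.2
Step 2: Rule 1 applies to remaining records with category = 'security'
  - 2 records: 14 × 1.2 = 16.8
Step 3: Other records unchanged: 45
Step 4: Final sum = 7.2 + 16.8 + 45 = 69.0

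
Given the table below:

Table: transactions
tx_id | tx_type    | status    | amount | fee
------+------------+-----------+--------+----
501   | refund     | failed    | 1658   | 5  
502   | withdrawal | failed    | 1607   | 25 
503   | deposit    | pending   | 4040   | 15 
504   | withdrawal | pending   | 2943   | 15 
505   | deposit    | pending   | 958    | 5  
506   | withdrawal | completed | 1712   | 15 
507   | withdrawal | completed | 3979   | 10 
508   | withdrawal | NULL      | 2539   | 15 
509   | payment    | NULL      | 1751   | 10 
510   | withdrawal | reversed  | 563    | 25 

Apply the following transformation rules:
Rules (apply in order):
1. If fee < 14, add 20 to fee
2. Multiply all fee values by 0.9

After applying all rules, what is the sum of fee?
198.0

Step 1: Apply Rule 1 - Add 20 to records with fee < 14
  - 4 records affected: 30 + (4 × 20) = 110
  - Unaffected records: 110
  - Sum after Rule 1: 220
Step 2: Apply Rule 2 - Multiply all by 0.9
  - 220 × 0.9 = 198.0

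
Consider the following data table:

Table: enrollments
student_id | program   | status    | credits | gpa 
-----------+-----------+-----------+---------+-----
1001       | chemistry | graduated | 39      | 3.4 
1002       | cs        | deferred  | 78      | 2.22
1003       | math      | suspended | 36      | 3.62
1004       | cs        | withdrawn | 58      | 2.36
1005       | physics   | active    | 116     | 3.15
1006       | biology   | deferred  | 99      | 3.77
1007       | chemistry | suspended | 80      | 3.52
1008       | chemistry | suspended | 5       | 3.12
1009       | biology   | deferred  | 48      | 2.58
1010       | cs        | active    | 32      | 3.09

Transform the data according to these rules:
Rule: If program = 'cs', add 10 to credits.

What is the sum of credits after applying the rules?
621

Step 1: Count records where program = 'cs': 3
Step 2: Total bonus added: 3 × 10 = 30
Step 3: Original sum of credits: 591
Step 4: Final sum = 591 + 30 = 621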